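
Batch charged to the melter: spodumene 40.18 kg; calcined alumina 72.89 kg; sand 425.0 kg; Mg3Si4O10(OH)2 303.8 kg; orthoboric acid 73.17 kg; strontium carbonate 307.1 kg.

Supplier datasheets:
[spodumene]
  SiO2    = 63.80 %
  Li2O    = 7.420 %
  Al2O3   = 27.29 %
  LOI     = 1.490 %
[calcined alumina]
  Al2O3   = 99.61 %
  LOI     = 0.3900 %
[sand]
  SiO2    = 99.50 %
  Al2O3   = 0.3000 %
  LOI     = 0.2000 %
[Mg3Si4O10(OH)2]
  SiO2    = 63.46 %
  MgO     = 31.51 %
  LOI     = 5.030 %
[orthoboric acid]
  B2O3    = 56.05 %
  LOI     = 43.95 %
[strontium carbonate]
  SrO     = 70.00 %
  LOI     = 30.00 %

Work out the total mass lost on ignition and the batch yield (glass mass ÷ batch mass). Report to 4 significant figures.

Mid-chain values appear rounded to four significant digits when written out — the working math runs at exact precision from start to finish — every reported value is rounded only once; derived quantities (LOI, net glass mass, the totals, yield, the six compositions) are re-derived from the weighed amounts on 1081 kg of glass at full float precision as written in problem or answer.
Loss on ignition, line by line:
  spodumene: 40.18 × 0.01490 = 0.5987 kg
  calcined alumina: 72.89 × 0.003900 = 0.2843 kg
  sand: 425.0 × 0.002000 = 0.8500 kg
  Mg3Si4O10(OH)2: 303.8 × 0.05030 = 15.28 kg
  orthoboric acid: 73.17 × 0.4395 = 32.16 kg
  strontium carbonate: 307.1 × 0.3000 = 92.13 kg
Total LOI = 141.3 kg
Glass = batch − LOI = 1222 − 141.3 = 1081 kg

LOI loss = 141.3 kg; glass = 1081 kg; yield = 88.44%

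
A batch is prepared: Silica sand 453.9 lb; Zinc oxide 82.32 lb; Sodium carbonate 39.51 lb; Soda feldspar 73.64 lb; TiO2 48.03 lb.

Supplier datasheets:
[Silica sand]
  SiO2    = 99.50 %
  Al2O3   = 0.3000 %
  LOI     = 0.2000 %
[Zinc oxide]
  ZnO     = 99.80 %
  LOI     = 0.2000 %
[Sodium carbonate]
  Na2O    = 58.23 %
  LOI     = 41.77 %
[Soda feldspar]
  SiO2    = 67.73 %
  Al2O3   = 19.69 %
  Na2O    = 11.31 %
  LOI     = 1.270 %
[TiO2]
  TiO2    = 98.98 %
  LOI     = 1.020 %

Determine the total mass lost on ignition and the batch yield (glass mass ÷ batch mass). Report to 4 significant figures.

LOI loss = 19.00 lb; glass = 678.4 lb; yield = 97.28%

Intermediates are shown, rounded to four significant figures, as written — every computation carries exact precision from start to finish; every reported result takes a single rounding — the derived quantities are rebuilt using the weight values on 678.4 lb of glass in full float precision (glass mass, yield, totals, ignition loss, five oxide percentages), as set out in the problem or answer text.
Loss on ignition, line by line:
  Silica sand: 453.9 × 0.002000 = 0.9078 lb
  Zinc oxide: 82.32 × 0.002000 = 0.1646 lb
  Sodium carbonate: 39.51 × 0.4177 = 16.50 lb
  Soda feldspar: 73.64 × 0.01270 = 0.9352 lb
  TiO2: 48.03 × 0.01020 = 0.4899 lb
Total LOI = 19.00 lb
Glass = batch − LOI = 697.4 − 19.00 = 678.4 lb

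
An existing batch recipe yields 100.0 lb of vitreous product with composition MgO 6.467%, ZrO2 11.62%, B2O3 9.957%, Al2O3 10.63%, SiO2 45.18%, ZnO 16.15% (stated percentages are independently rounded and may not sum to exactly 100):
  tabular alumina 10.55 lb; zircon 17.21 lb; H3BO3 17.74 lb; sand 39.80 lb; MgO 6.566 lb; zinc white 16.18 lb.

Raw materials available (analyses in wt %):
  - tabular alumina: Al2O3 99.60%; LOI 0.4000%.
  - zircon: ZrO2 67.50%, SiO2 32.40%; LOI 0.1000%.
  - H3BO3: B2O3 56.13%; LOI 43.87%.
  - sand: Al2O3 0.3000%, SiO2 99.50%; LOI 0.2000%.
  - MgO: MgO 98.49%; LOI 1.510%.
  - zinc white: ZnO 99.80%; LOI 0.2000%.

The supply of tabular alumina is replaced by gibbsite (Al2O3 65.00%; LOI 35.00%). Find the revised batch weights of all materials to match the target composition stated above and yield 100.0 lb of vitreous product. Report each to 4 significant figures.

Values along the way are shown rounded off to 4 significant digits alongside each step. Every computation keeps full precision in every operation. Every reported value is rounded a single time — derived quantities (the six compositions, the totals, yield, glass mass, ignition loss) are rebuilt from the batch weights at 100.0 lb of glass in full float precision, precisely as stated by problem or answer.
Oxide mass targets, per 100.0 lb vitreous product:
  MgO: 6.467% × 100.0 = 6.467 lb
  ZrO2: 11.62% × 100.0 = 11.62 lb
  B2O3: 9.957% × 100.0 = 9.957 lb
  Al2O3: 10.63% × 100.0 = 10.63 lb
  SiO2: 45.18% × 100.0 = 45.18 lb
  ZnO: 16.15% × 100.0 = 16.15 lb
Balance tally, oxide-wise, given the weights on record, on the stated basis (each sum matches its target mass given rounding of the digits):
  MgO: 6.566·0.9849 = 6.467 lb (target 6.467 lb)
  ZrO2: 17.21·0.6750 = 11.62 lb (target 11.62 lb)
  B2O3: 17.74·0.5613 = 9.957 lb (target 9.957 lb)
  Al2O3: 16.17·0.6500 + 39.80·0.003000 = 10.63 lb (target 10.63 lb)
  SiO2: 17.21·0.3240 + 39.80·0.9950 = 45.18 lb (target 45.18 lb)
  ZnO: 16.18·0.9980 = 16.15 lb (target 16.15 lb)
Glass-mass closure: Σ batch − LOI loss = 100.0 lb (the targets, summed, come to 100.0 lb; stated basis 100.0 lb — any gap is answer rounding).
Batch total: Σ batch = 113.7 lb; ignition loss, Σ(batch × LOI) = 13.67 lb; as yield: glass ÷ batch → 87.97%.

Revised batch per 100.0 lb vitreous product:
  gibbsite: 16.17 lb
  zircon: 17.21 lb
  H3BO3: 17.74 lb
  sand: 39.80 lb
  MgO: 6.566 lb
  zinc white: 16.18 lb
Total batch = 113.7 lb; LOI loss = 13.67 lb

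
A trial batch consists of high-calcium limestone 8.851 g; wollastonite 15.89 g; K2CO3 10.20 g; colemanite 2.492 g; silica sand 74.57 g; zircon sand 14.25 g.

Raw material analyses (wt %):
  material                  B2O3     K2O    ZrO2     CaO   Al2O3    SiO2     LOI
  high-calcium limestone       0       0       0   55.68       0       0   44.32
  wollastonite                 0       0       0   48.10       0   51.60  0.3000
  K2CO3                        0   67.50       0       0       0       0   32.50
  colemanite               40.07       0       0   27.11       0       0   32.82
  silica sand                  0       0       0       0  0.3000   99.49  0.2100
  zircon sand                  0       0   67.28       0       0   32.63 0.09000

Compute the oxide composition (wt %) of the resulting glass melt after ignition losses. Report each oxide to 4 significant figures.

Exact precision is kept throughout; in-progress results appear rounded to four significant figures within the worked lines. A single rounding produces each reported result — derived quantities are computed using the weight values on 118.0 g of glass in full precision (the six compositions, the totals, net glass mass, yield, ignition loss) as quoted within either problem or answer.
What the batch supplies per oxide:
  B2O3: 2.492·0.4007 = 0.9985 g
  K2O: 10.20·0.6750 = 6.885 g
  ZrO2: 14.25·0.6728 = 9.587 g
  CaO: 8.851·0.5568 + 15.89·0.4810 + 2.492·0.2711 = 13.25 g
  Al2O3: 74.57·0.003000 = 0.2237 g
  SiO2: 15.89·0.5160 + 74.57·0.9949 + 14.25·0.3263 = 87.04 g
LOI: 8.851·0.4432 + 15.89·0.003000 + 10.20·0.3250 + 2.492·0.3282 + 74.57·0.002100 + 14.25·9.000e-04 = 8.273 g
The glass mass, total less LOI, = 126.3 − 8.273 = 118.0 g (= Σ oxide masses)
wt %: oxide over glass, times 100

Glass mass = 118.0 g (batch 126.3 − LOI 8.273).
Composition: B2O3 0.8464%, K2O 5.836%, ZrO2 8.126%, CaO 11.23%, Al2O3 0.1896%, SiO2 73.77%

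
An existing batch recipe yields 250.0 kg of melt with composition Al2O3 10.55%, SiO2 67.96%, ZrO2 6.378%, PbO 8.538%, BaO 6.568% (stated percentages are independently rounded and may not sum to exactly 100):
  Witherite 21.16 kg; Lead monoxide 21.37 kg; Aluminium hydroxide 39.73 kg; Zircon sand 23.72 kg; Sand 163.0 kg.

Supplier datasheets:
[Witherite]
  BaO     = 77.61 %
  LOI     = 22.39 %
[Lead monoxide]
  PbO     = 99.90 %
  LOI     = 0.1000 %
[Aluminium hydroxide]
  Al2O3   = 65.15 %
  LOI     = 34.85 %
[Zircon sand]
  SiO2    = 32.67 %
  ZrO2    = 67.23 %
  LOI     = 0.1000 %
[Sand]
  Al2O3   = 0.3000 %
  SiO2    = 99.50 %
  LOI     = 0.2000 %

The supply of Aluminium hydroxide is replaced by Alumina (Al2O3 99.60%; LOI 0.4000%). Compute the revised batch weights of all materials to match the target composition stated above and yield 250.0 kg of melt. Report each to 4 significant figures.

Revised batch per 250.0 kg melt:
  Witherite: 21.16 kg
  Lead monoxide: 21.37 kg
  Alumina: 25.99 kg
  Zircon sand: 23.72 kg
  Sand: 163.0 kg
Total batch = 255.2 kg; LOI loss = 5.213 kg

The whole derivation holds exact precision at every stage. Mid-chain values are shown rounded off to 4 significant figures within the worked lines; every reported result sees exactly one rounding — all derived quantities are recomputed at full float precision (five oxide percentages, the totals, the yield, LOI, glass mass) from the batch weights for 250.0 kg of glass, exactly as printed in the question or the answer.
Per-oxide target masses for 250.0 kg melt:
  Al2O3: 10.55% × 250.0 = 26.38 kg
  SiO2: 67.96% × 250.0 = 169.9 kg
  ZrO2: 6.378% × 250.0 = 15.94 kg
  PbO: 8.538% × 250.0 = 21.34 kg
  BaO: 6.568% × 250.0 = 16.42 kg
A balance pass over the oxides, on the weights just shown, per the basis as stated (target by target, the sums agree modulo rounding of the values):
  Al2O3: 25.99·0.9960 + 163.0·0.003000 = 26.38 kg (target 26.38 kg)
  SiO2: 23.72·0.3267 + 163.0·0.9950 = 169.9 kg (target 169.9 kg)
  ZrO2: 23.72·0.6723 = 15.95 kg (target 15.94 kg)
  PbO: 21.37·0.9990 = 21.35 kg (target 21.34 kg)
  BaO: 21.16·0.7761 = 16.42 kg (target 16.42 kg)
Glass mass check: net batch after ignition = 250.0 kg (per-oxide target masses sum to 250.0 kg; basis as stated: 250.0 kg — a pure rounding effect).
Whole-batch sum: Σ batch = 255.2 kg; LOI loss = Σ batch·LOI = 5.213 kg; yield, glass over the total, = 97.96%.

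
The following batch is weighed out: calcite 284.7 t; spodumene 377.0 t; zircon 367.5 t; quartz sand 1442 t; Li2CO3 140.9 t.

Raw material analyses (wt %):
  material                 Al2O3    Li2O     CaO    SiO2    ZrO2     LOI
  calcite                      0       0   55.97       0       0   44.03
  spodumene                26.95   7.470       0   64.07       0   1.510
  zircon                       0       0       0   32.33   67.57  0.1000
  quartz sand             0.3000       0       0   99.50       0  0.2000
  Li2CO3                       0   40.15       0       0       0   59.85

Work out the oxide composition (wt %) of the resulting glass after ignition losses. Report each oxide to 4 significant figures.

The intermediate values are rounded to 4 significant figures when quoted. Each numeric step runs at exact precision end to end — every reported value is rounded just once. Derived quantities (glass mass, totals, ignition loss, yield, the five compositions) are computed using the weight values per 2393 t of glass at exact precision as quoted within the problem or answer text.
Mass of each oxide from the mix:
  Al2O3: 377.0·0.2695 + 1442·0.003000 = 105.9 t
  Li2O: 377.0·0.07470 + 140.9·0.4015 = 84.73 t
  CaO: 284.7·0.5597 = 159.3 t
  SiO2: 377.0·0.6407 + 367.5·0.3233 + 1442·0.9950 = 1795 t
  ZrO2: 367.5·0.6757 = 248.3 t
LOI: 284.7·0.4403 + 377.0·0.01510 + 367.5·0.001000 + 1442·0.002000 + 140.9·0.5985 = 218.6 t
The glass mass, total less LOI, = 2612 − 218.6 = 2393 t (= the summed oxide contributions)
wt % = oxide mass / glass mass × 100

Glass mass = 2393 t (batch 2612 − LOI 218.6).
Composition: Al2O3 4.426%, Li2O 3.540%, CaO 6.658%, SiO2 75.00%, ZrO2 10.37%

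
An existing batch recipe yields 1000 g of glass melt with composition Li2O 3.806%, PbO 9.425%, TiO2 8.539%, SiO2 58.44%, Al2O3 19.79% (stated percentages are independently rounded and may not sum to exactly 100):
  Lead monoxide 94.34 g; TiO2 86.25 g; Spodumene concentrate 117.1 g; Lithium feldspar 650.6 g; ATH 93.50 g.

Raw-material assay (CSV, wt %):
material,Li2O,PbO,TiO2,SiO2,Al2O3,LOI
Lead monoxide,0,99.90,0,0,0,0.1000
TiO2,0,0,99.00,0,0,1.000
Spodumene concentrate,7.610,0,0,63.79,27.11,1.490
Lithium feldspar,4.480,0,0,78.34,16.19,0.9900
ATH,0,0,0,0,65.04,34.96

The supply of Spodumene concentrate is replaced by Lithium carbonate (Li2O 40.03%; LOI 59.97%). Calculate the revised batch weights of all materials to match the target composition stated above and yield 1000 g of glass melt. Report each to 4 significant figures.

Values along the way are displayed (rounded to 4 significant digits) between the steps. Every computation holds exact precision at all times — each reported number is rounded only once — the derived quantities are rebuilt at full precision (five oxide percentages, glass mass, yield, the totals, LOI) using the weight values on 1000 g of glass exactly as printed in the problem or answer text.
Target oxide masses per 1000 g glass melt:
  Li2O: 3.806% × 1000 = 38.06 g
  PbO: 9.425% × 1000 = 94.25 g
  TiO2: 8.539% × 1000 = 85.39 g
  SiO2: 58.44% × 1000 = 584.4 g
  Al2O3: 19.79% × 1000 = 197.9 g
Verifying the oxide balance applying the batch weights above, per the basis as stated (summed amounts equal target values up to rounding of the answer):
  Li2O: 11.59·0.4003 + 746.0·0.04480 = 38.06 g (target 38.06 g)
  PbO: 94.34·0.9990 = 94.25 g (target 94.25 g)
  TiO2: 86.25·0.9900 = 85.39 g (target 85.39 g)
  SiO2: 746.0·0.7834 = 584.4 g (target 584.4 g)
  Al2O3: 746.0·0.1619 + 118.6·0.6504 = 197.9 g (target 197.9 g)
Glass-mass sanity pass: total batch − LOI = 1000 g (oxide target masses add up to 1000 g; basis as stated: 1000 g — deltas are rounding alone).
Total batch = Σ batch = 1057 g; ignition loss, Σ(batch × LOI) = 56.76 g; as yield: glass ÷ batch → 94.63%.

Revised batch per 1000 g glass melt:
  Lead monoxide: 94.34 g
  TiO2: 86.25 g
  Lithium carbonate: 11.59 g
  Lithium feldspar: 746.0 g
  ATH: 118.6 g
Total batch = 1057 g; LOI loss = 56.76 g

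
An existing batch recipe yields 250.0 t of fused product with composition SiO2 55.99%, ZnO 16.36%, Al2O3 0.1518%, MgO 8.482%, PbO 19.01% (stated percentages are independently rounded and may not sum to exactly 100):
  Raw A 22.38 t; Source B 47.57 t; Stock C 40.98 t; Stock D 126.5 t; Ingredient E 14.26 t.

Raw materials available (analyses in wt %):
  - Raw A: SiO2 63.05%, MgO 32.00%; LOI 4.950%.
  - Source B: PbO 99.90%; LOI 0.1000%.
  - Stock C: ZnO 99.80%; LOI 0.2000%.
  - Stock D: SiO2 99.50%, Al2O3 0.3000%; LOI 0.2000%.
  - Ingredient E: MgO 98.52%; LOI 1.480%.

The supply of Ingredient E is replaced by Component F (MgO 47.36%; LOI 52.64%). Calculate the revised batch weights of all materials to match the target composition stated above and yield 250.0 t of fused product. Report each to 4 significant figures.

Revised batch per 250.0 t fused product:
  Raw A: 22.38 t
  Source B: 47.57 t
  Stock C: 40.98 t
  Stock D: 126.5 t
  Component F: 29.66 t
Total batch = 267.1 t; LOI loss = 17.10 t

In-progress results appear with 4-significant-figure rounding as written — all arithmetic maintains full float precision in every operation. Every reported value undergoes a single rounding — all derived quantities (the totals, LOI, glass mass, the five compositions, yield) are recomputed from the batch weights for 250.0 t of glass in exact precision as quoted within either problem or answer.
Per-oxide target masses for 250.0 t fused product:
  SiO2: 55.99% × 250.0 = 140.0 t
  ZnO: 16.36% × 250.0 = 40.90 t
  Al2O3: 0.1518% × 250.0 = 0.3795 t
  MgO: 8.482% × 250.0 = 21.20 t
  PbO: 19.01% × 250.0 = 47.52 t
Mass-balance tally per oxide using the reported weights, per the basis as stated (every target is met by its sum given rounding of the digits):
  SiO2: 22.38·0.6305 + 126.5·0.9950 = 140.0 t (target 140.0 t)
  ZnO: 40.98·0.9980 = 40.90 t (target 40.90 t)
  Al2O3: 126.5·0.003000 = 0.3795 t (target 0.3795 t)
  MgO: 22.38·0.3200 + 29.66·0.4736 = 21.21 t (target 21.20 t)
  PbO: 47.57·0.9990 = 47.52 t (target 47.52 t)
Glass-mass sanity pass: whole batch net of LOI = 250.0 t (the targets, summed, come to 250.0 t; the stated basis being 250.0 t — a pure rounding effect).
Batch grand total — Σ batch = 267.1 t; LOI loss = Σ batch·LOI = 17.10 t; yield = glass ÷ total batch = 93.60%.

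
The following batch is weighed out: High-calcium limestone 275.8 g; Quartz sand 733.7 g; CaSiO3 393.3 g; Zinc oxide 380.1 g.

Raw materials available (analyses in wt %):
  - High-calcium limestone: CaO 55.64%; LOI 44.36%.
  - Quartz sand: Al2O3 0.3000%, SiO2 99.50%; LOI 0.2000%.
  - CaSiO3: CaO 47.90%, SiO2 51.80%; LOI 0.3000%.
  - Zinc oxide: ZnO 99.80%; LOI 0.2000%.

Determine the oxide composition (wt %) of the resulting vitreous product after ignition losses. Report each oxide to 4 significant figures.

Glass mass = 1657 g (batch 1783 − LOI 125.8).
Composition: CaO 20.63%, ZnO 22.89%, Al2O3 0.1328%, SiO2 56.35%

Intermediates are printed rounded to four significant figures alongside each step. The working math maintains exact precision through every step; a single rounding yields every reported figure. The derived quantities, which include the yield, the four compositions, LOI, net glass mass, the totals, are recomputed at full precision, as set out in either problem or answer, from the batch weights on 1657 g of glass.
Oxide masses out of the charge:
  CaO: 275.8·0.5564 + 393.3·0.4790 = 341.8 g
  ZnO: 380.1·0.9980 = 379.3 g
  Al2O3: 733.7·0.003000 = 2.201 g
  SiO2: 733.7·0.9950 + 393.3·0.5180 = 933.8 g
LOI: 275.8·0.4436 + 733.7·0.002000 + 393.3·0.003000 + 380.1·0.002000 = 125.8 g
Glass mass = batch − LOI = 1783 − 125.8 = 1657 g (the oxide masses sum to this)
wt % = 100 × oxide mass / glass mass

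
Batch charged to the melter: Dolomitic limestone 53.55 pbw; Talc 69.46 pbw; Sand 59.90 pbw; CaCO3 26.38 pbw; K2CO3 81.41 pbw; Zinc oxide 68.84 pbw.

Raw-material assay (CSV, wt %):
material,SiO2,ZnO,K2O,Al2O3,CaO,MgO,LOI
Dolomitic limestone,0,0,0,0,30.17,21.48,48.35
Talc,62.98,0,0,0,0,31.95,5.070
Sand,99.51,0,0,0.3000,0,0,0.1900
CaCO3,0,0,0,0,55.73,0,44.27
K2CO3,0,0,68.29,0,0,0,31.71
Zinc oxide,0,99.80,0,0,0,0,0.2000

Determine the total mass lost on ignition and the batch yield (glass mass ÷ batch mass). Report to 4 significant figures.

Intermediates are displayed rounded off to 4 significant digits within the worked lines; every computation maintains full precision from first step to last; each reported number takes exactly one rounding — the derived quantities are recomputed starting from the weights per 292.4 pbw of glass at full float precision (net glass mass, the totals, the six compositions, the yield, ignition loss), as written in either problem or answer.
LOI of each material in turn:
  Dolomitic limestone: 53.55 × 0.4835 = 25.89 pbw
  Talc: 69.46 × 0.05070 = 3.522 pbw
  Sand: 59.90 × 0.001900 = 0.1138 pbw
  CaCO3: 26.38 × 0.4427 = 11.68 pbw
  K2CO3: 81.41 × 0.3171 = 25.82 pbw
  Zinc oxide: 68.84 × 0.002000 = 0.1377 pbw
Total LOI = 67.16 pbw
Glass = batch − LOI = 359.5 − 67.16 = 292.4 pbw

LOI loss = 67.16 pbw; glass = 292.4 pbw; yield = 81.32%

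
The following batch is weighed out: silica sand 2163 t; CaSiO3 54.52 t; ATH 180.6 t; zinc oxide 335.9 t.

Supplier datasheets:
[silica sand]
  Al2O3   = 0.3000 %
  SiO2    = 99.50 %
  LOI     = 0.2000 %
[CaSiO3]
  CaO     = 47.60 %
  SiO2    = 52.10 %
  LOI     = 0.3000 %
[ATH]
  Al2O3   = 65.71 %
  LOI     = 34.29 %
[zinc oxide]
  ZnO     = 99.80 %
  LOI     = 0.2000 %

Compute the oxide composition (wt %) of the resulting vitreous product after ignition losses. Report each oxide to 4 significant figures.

The working math keeps exact precision from first step to last — values along the way are shown (rounded to 4 significant figures) between the steps; exactly one rounding is applied to every reported figure; derived quantities are recomputed starting from the weights at 2667 t of glass at exact precision (glass mass, the four compositions, the totals, yield, ignition loss), as set out in problem or answer.
Mass of each oxide from the mix:
  CaO: 54.52·0.4760 = 25.95 t
  Al2O3: 2163·0.003000 + 180.6·0.6571 = 125.2 t
  ZnO: 335.9·0.9980 = 335.2 t
  SiO2: 2163·0.9950 + 54.52·0.5210 = 2181 t
LOI: 2163·0.002000 + 54.52·0.003000 + 180.6·0.3429 + 335.9·0.002000 = 67.09 t
The glass mass, total less LOI, = 2734 − 67.09 = 2667 t (equal to the oxide-mass sum)
each wt % is 100 × oxide ÷ glass

Glass mass = 2667 t (batch 2734 − LOI 67.09).
Composition: CaO 0.9731%, Al2O3 4.693%, ZnO 12.57%, SiO2 81.76%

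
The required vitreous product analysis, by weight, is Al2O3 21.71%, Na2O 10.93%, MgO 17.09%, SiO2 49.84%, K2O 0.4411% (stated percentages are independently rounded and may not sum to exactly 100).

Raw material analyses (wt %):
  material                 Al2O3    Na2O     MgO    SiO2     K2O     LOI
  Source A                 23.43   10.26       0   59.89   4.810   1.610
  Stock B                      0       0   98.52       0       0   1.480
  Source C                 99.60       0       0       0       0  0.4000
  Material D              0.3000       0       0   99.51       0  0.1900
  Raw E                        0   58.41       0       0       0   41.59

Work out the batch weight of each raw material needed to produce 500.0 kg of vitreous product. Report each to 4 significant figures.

Every computation carries exact precision in every operation. Values along the way are printed (rounded to four significant digits) in the printout; each reported number takes just one rounding; derived quantities, including totals, yield, LOI, glass mass, five oxide percentages, are recomputed from the weighed amounts on 500.0 kg of glass in full precision as quoted within problem or answer.
Target masses of each oxide per 500.0 kg vitreous product:
  Al2O3: 21.71% × 500.0 = 108.6 kg
  Na2O: 10.93% × 500.0 = 54.65 kg
  MgO: 17.09% × 500.0 = 85.45 kg
  SiO2: 49.84% × 500.0 = 249.2 kg
  K2O: 0.4411% × 500.0 = 2.206 kg
Sums-versus-targets review using the reported weights, on the stated basis (sums match the target masses within answer rounding):
  Al2O3: 45.85·0.2343 + 97.53·0.9960 + 222.8·0.003000 = 108.6 kg (target 108.6 kg)
  Na2O: 45.85·0.1026 + 85.51·0.5841 = 54.65 kg (target 54.65 kg)
  MgO: 86.73·0.9852 = 85.45 kg (target 85.45 kg)
  SiO2: 45.85·0.5989 + 222.8·0.9951 = 249.2 kg (target 249.2 kg)
  K2O: 45.85·0.04810 = 2.205 kg (target 2.206 kg)
Auditing the glass mass value: batch total minus LOI = 500.0 kg (targets for the oxides total 500.1 kg; stated basis 500.0 kg — any gap is answer rounding).
Adding the batch up: Σ batch = 538.4 kg; loss to ignition Σ batch·LOI = 38.40 kg; yield, glass over the total, = 92.87%.

Batch per 500.0 kg vitreous product:
  Source A: 45.85 kg
  Stock B: 86.73 kg
  Source C: 97.53 kg
  Material D: 222.8 kg
  Raw E: 85.51 kg
Total batch = 538.4 kg; LOI loss = 38.40 kg; yield = 92.87%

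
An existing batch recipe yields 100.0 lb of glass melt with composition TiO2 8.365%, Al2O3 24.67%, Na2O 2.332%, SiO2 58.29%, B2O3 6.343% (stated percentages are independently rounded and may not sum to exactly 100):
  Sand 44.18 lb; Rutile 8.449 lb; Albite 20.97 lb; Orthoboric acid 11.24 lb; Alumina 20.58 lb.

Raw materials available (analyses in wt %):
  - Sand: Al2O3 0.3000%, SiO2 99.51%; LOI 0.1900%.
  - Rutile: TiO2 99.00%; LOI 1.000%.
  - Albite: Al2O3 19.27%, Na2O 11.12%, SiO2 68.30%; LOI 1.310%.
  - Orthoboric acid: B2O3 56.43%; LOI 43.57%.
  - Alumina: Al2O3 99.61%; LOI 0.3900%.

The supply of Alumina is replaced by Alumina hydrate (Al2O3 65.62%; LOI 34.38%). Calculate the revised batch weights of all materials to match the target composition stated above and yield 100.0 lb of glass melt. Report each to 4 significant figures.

Revised batch per 100.0 lb glass melt:
  Sand: 44.18 lb
  Rutile: 8.449 lb
  Albite: 20.97 lb
  Orthoboric acid: 11.24 lb
  Alumina hydrate: 31.23 lb
Total batch = 116.1 lb; LOI loss = 16.08 lb

Rounding to 4 significant digits extends to each in-between result as displayed — all arithmetic runs at full float precision at each step — each reported number takes a single rounding — the derived quantities, including totals, ignition loss, the yield, glass mass, the five compositions, are recomputed from the batch weights for 100.0 lb of glass in exact precision, as they appear in question or answer.
Oxide-by-oxide targets in 100.0 lb glass melt:
  TiO2: 8.365% × 100.0 = 8.365 lb
  Al2O3: 24.67% × 100.0 = 24.67 lb
  Na2O: 2.332% × 100.0 = 2.332 lb
  SiO2: 58.29% × 100.0 = 58.29 lb
  B2O3: 6.343% × 100.0 = 6.343 lb
A balance pass over the oxides, on the weights just shown, for the quoted basis mass (every target is met by its sum given rounding of the digits):
  TiO2: 8.449·0.9900 = 8.365 lb (target 8.365 lb)
  Al2O3: 44.18·0.003000 + 20.97·0.1927 + 31.23·0.6562 = 24.67 lb (target 24.67 lb)
  Na2O: 20.97·0.1112 = 2.332 lb (target 2.332 lb)
  SiO2: 44.18·0.9951 + 20.97·0.6830 = 58.29 lb (target 58.29 lb)
  B2O3: 11.24·0.5643 = 6.343 lb (target 6.343 lb)
The glass-mass cross-check: net batch after ignition = 99.99 lb (the Σ of target masses is 100.0 lb; versus the stated basis of 100.0 lb — any gap is answer rounding).
Summing the batch: Σ batch = 116.1 lb; Σ batch·LOI gives LOI loss = 16.08 lb; yield = glass ÷ total batch = 86.15%.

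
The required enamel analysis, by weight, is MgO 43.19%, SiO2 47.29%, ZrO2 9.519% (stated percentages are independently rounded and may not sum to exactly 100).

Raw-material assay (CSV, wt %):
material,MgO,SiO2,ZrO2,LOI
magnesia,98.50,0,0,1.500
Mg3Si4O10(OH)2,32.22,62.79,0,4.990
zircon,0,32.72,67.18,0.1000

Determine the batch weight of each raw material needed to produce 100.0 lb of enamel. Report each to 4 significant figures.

All arithmetic runs at full precision at every stage; mid-chain values are shown rounded off to 4 significant figures between the steps — each reported figure sees exactly one rounding. The derived quantities, which include net glass mass, three oxide percentages, LOI, the yield, the totals, are computed in full float precision, as given in the problem or answer text, from the batch weights at 100.0 lb of glass.
Oxide mass targets, per 100.0 lb enamel:
  MgO: 43.19% × 100.0 = 43.19 lb
  SiO2: 47.29% × 100.0 = 47.29 lb
  ZrO2: 9.519% × 100.0 = 9.519 lb
Verifying the oxide balance per the reported batch figures, under the basis named above (target by target, the sums agree exact up to rounding of places):
  MgO: 21.63·0.9850 + 67.93·0.3222 = 43.19 lb (target 43.19 lb)
  SiO2: 67.93·0.6279 + 14.17·0.3272 = 47.29 lb (target 47.29 lb)
  ZrO2: 14.17·0.6718 = 9.519 lb (target 9.519 lb)
Consistency of the glass mass: batch total minus LOI = 100.0 lb (targets for the oxides total 100.0 lb; with the basis standing at 100.0 lb — a pure rounding effect).
Summing the batch: Σ batch = 103.7 lb; ignition loss, Σ(batch × LOI) = 3.728 lb; as yield: glass ÷ batch → 96.41%.

Batch per 100.0 lb enamel:
  magnesia: 21.63 lb
  Mg3Si4O10(OH)2: 67.93 lb
  zircon: 14.17 lb
Total batch = 103.7 lb; LOI loss = 3.728 lb; yield = 96.41%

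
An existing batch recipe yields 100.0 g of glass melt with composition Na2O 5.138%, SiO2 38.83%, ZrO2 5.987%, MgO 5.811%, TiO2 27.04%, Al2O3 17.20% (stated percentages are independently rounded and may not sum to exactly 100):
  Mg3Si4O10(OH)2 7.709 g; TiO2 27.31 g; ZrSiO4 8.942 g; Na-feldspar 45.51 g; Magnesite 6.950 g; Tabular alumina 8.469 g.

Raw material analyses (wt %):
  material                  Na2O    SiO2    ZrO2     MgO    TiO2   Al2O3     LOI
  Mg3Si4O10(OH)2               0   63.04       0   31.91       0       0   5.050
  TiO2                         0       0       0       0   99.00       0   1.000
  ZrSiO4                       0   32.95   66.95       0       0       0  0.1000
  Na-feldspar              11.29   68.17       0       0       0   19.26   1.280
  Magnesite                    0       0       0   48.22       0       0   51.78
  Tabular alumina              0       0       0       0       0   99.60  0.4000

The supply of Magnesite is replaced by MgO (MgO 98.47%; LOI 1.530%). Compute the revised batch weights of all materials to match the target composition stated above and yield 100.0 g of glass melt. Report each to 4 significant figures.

Full precision is kept in all steps; values along the way appear rounded to four significant figures between the steps. Every reported value takes just one rounding; derived quantities (glass mass, the yield, LOI, the totals, the six compositions) are re-derived from the batch weights on 100.0 g of glass in exact precision as quoted within the question or the answer.
Target masses of each oxide per 100.0 g glass melt:
  Na2O: 5.138% × 100.0 = 5.138 g
  SiO2: 38.83% × 100.0 = 38.83 g
  ZrO2: 5.987% × 100.0 = 5.987 g
  MgO: 5.811% × 100.0 = 5.811 g
  TiO2: 27.04% × 100.0 = 27.04 g
  Al2O3: 17.20% × 100.0 = 17.20 g
A balance pass over the oxides, applying the batch weights above, against the basis in use (every target is met by its sum given rounding of the digits):
  Na2O: 45.51·0.1129 = 5.138 g (target 5.138 g)
  SiO2: 7.709·0.6304 + 8.942·0.3295 + 45.51·0.6817 = 38.83 g (target 38.83 g)
  ZrO2: 8.942·0.6695 = 5.987 g (target 5.987 g)
  MgO: 7.709·0.3191 + 3.403·0.9847 = 5.811 g (target 5.811 g)
  TiO2: 27.31·0.9900 = 27.04 g (target 27.04 g)
  Al2O3: 45.51·0.1926 + 8.469·0.9960 = 17.20 g (target 17.20 g)
Glass-mass sanity pass: the batch minus its LOI: 100.0 g (the Σ of target masses is 100.0 g; basis as stated: 100.0 g — a pure rounding effect).
Adding the batch up: Σ batch = 101.3 g; LOI removed, Σ of batch·LOI: 1.340 g; as yield: glass ÷ batch → 98.68%.

Revised batch per 100.0 g glass melt:
  Mg3Si4O10(OH)2: 7.709 g
  TiO2: 27.31 g
  ZrSiO4: 8.942 g
  Na-feldspar: 45.51 g
  MgO: 3.403 g
  Tabular alumina: 8.469 g
Total batch = 101.3 g; LOI loss = 1.340 g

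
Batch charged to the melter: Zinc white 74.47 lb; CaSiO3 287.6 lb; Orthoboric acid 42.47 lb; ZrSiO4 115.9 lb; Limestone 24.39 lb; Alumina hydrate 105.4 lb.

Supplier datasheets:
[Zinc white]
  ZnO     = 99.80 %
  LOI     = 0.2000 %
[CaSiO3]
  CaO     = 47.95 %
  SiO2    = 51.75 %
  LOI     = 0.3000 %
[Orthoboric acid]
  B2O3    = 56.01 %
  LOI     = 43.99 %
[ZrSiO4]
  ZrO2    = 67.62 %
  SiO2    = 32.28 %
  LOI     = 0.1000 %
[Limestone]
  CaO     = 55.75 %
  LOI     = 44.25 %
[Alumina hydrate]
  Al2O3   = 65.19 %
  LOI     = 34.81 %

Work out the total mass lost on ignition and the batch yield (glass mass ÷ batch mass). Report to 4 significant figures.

LOI loss = 67.29 lb; glass = 582.9 lb; yield = 89.65%

Rounding to four significant figures governs every mid-chain value as shown. Every computation keeps full precision all the way through; each reported figure includes exactly one rounding — the derived quantities (the six compositions, the totals, ignition loss, glass mass, the yield) are rebuilt at full float precision from the weighed amounts for 582.9 lb of glass, precisely as stated by either problem or answer.
Material-by-material LOI:
  Zinc white: 74.47 × 0.002000 = 0.1489 lb
  CaSiO3: 287.6 × 0.003000 = 0.8628 lb
  Orthoboric acid: 42.47 × 0.4399 = 18.68 lb
  ZrSiO4: 115.9 × 0.001000 = 0.1159 lb
  Limestone: 24.39 × 0.4425 = 10.79 lb
  Alumina hydrate: 105.4 × 0.3481 = 36.69 lb
Total LOI = 67.29 lb
Glass = batch − LOI = 650.2 − 67.29 = 582.9 lb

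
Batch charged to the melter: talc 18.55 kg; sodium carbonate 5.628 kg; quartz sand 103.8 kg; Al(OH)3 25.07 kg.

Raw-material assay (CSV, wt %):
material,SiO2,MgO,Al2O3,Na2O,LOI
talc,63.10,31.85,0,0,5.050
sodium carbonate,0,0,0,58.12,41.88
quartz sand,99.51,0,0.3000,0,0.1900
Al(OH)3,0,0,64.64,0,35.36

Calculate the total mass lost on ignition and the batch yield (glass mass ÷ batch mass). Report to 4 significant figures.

Full precision is kept all the way through — values along the way are printed, with 4-significant-digit rounding, when written out — each reported number includes exactly one rounding. The derived quantities are recomputed using the weight values on 140.7 kg of glass at exact precision (the yield, glass mass, LOI, four oxide percentages, the totals), as they appear in the problem or answer text.
LOI of each material in turn:
  talc: 18.55 × 0.05050 = 0.9368 kg
  sodium carbonate: 5.628 × 0.4188 = 2.357 kg
  quartz sand: 103.8 × 0.001900 = 0.1972 kg
  Al(OH)3: 25.07 × 0.3536 = 8.865 kg
Total LOI = 12.36 kg
Glass = batch − LOI = 153.0 − 12.36 = 140.7 kg

LOI loss = 12.36 kg; glass = 140.7 kg; yield = 91.93%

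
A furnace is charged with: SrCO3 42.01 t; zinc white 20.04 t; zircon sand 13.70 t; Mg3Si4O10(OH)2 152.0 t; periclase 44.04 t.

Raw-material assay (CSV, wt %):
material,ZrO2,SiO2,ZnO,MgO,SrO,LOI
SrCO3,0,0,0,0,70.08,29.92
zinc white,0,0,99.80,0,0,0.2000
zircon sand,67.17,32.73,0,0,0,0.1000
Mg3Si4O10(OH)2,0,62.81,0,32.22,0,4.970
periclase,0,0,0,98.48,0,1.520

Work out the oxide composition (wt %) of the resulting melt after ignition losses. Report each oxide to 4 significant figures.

Glass mass = 250.9 t (batch 271.8 − LOI 20.85).
Composition: ZrO2 3.667%, SiO2 39.83%, ZnO 7.970%, MgO 36.80%, SrO 11.73%

The working math maintains full float precision throughout — working values appear rounded to four significant figures on the page — a single rounding produces every reported result — the derived quantities (ignition loss, the totals, net glass mass, the yield, five oxide percentages) are rebuilt from the weighed amounts on 250.9 t of glass in full float precision, as quoted within the question or the answer.
Oxide-by-oxide delivered mass:
  ZrO2: 13.70·0.6717 = 9.202 t
  SiO2: 13.70·0.3273 + 152.0·0.6281 = 99.96 t
  ZnO: 20.04·0.9980 = 20.00 t
  MgO: 152.0·0.3222 + 44.04·0.9848 = 92.34 t
  SrO: 42.01·0.7008 = 29.44 t
LOI: 42.01·0.2992 + 20.04·0.002000 + 13.70·0.001000 + 152.0·0.04970 + 44.04·0.01520 = 20.85 t
Net of LOI, the glass mass = 271.8 − 20.85 = 250.9 t (= Σ oxide masses)
oxide / glass × 100 gives the wt %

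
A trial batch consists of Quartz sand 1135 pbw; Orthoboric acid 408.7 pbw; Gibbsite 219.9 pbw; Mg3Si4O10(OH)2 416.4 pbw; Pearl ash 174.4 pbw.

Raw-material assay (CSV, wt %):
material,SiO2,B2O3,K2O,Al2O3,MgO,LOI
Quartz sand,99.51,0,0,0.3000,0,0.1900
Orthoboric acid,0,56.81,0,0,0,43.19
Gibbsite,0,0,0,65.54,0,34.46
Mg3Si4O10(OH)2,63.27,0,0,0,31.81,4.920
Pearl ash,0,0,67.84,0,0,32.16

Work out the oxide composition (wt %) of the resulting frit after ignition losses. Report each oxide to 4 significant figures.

Values along the way are displayed with 4-significant-figure rounding in the working; every computation carries full float precision from start to finish; each reported value carries a single rounding; derived quantities, including net glass mass, the yield, the totals, five oxide percentages, ignition loss, are rebuilt from the batch weights per 2023 pbw of glass at exact precision, precisely as stated by problem or answer.
Mass of each oxide from the mix:
  SiO2: 1135·0.9951 + 416.4·0.6327 = 1393 pbw
  B2O3: 408.7·0.5681 = 232.2 pbw
  K2O: 174.4·0.6784 = 118.3 pbw
  Al2O3: 1135·0.003000 + 219.9·0.6554 = 147.5 pbw
  MgO: 416.4·0.3181 = 132.5 pbw
LOI: 1135·0.001900 + 408.7·0.4319 + 219.9·0.3446 + 416.4·0.04920 + 174.4·0.3216 = 331.0 pbw
Glass = total batch minus LOI = 2354 − 331.0 = 2023 pbw (matching Σ of the oxides)
each wt % is 100 × oxide ÷ glass

Glass mass = 2023 pbw (batch 2354 − LOI 331.0).
Composition: SiO2 68.84%, B2O3 11.48%, K2O 5.847%, Al2O3 7.291%, MgO 6.546%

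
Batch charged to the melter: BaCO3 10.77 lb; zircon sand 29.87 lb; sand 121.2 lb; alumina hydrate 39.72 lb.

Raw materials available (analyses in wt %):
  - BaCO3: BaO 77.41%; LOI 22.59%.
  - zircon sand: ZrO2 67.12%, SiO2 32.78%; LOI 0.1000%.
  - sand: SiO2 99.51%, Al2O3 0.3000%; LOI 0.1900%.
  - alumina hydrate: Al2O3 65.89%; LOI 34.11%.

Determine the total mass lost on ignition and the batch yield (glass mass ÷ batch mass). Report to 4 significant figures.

Working values appear rounded to 4 significant figures alongside each step; exact precision is carried all the way through — every reported value includes exactly one rounding; all derived quantities are rebuilt from the batch weights on 185.3 lb of glass at exact precision (the yield, the four compositions, glass mass, totals, ignition loss), as quoted within the question or the answer.
Each material's LOI contribution:
  BaCO3: 10.77 × 0.2259 = 2.433 lb
  zircon sand: 29.87 × 0.001000 = 0.02987 lb
  sand: 121.2 × 0.001900 = 0.2303 lb
  alumina hydrate: 39.72 × 0.3411 = 13.55 lb
Total LOI = 16.24 lb
Glass = batch − LOI = 201.6 − 16.24 = 185.3 lb

LOI loss = 16.24 lb; glass = 185.3 lb; yield = 91.94%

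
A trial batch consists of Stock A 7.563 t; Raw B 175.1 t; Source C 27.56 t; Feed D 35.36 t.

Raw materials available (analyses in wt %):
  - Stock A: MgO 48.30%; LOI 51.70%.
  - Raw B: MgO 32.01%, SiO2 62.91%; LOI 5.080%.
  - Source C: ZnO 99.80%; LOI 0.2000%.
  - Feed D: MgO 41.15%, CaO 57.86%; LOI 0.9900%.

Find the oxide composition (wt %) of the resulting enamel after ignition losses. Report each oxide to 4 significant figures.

The whole derivation holds full float precision all the way through; mid-chain values are displayed, with 4-significant-figure rounding, between the steps — each reported number is rounded a single time; all derived quantities, including the yield, net glass mass, the four compositions, totals, ignition loss, are rebuilt using the weight values for 232.4 t of glass at exact precision, as written in either problem or answer.
Mass of each oxide from the mix:
  MgO: 7.563·0.4830 + 175.1·0.3201 + 35.36·0.4115 = 74.25 t
  SiO2: 175.1·0.6291 = 110.2 t
  CaO: 35.36·0.5786 = 20.46 t
  ZnO: 27.56·0.9980 = 27.50 t
LOI: 7.563·0.5170 + 175.1·0.05080 + 27.56·0.002000 + 35.36·0.009900 = 13.21 t
Net of LOI, the glass mass = 245.6 − 13.21 = 232.4 t (= the summed oxide contributions)
percent share: oxide ÷ glass, ×100

Glass mass = 232.4 t (batch 245.6 − LOI 13.21).
Composition: MgO 31.95%, SiO2 47.40%, CaO 8.805%, ZnO 11.84%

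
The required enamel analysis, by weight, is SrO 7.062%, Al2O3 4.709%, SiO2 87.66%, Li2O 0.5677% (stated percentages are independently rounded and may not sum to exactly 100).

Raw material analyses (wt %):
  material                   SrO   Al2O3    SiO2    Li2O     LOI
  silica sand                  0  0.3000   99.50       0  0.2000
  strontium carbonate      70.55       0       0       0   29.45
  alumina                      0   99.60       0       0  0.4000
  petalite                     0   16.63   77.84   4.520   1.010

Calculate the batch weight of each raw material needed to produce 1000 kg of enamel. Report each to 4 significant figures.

The whole derivation runs at full float precision at each step; the intermediate values are displayed, rounded to 4 significant figures, as written; each reported number takes a single rounding — all derived quantities (net glass mass, yield, the totals, the four compositions, LOI) are re-derived starting from the weights for 1000 kg of glass in full float precision exactly as printed in problem or answer.
Oxide mass targets, per 1000 kg enamel:
  SrO: 7.062% × 1000 = 70.62 kg
  Al2O3: 4.709% × 1000 = 47.09 kg
  SiO2: 87.66% × 1000 = 876.6 kg
  Li2O: 0.5677% × 1000 = 5.677 kg
Per-oxide balance check using the reported weights, per the basis as stated (oxide sums agree with the targets net of answer rounding effects):
  SrO: 100.1·0.7055 = 70.62 kg (target 70.62 kg)
  Al2O3: 782.7·0.003000 + 23.95·0.9960 + 125.6·0.1663 = 47.09 kg (target 47.09 kg)
  SiO2: 782.7·0.9950 + 125.6·0.7784 = 876.6 kg (target 876.6 kg)
  Li2O: 125.6·0.04520 = 5.677 kg (target 5.677 kg)
Glass mass check: net batch after ignition = 999.9 kg (targets for the oxides total 1000 kg; versus the stated basis of 1000 kg — any gap is answer rounding).
Summing the batch: Σ batch = 1032 kg; LOI removed, Σ of batch·LOI: 32.41 kg; yield, glass over the total, = 96.86%.

Batch per 1000 kg enamel:
  silica sand: 782.7 kg
  strontium carbonate: 100.1 kg
  alumina: 23.95 kg
  petalite: 125.6 kg
Total batch = 1032 kg; LOI loss = 32.41 kg; yield = 96.86%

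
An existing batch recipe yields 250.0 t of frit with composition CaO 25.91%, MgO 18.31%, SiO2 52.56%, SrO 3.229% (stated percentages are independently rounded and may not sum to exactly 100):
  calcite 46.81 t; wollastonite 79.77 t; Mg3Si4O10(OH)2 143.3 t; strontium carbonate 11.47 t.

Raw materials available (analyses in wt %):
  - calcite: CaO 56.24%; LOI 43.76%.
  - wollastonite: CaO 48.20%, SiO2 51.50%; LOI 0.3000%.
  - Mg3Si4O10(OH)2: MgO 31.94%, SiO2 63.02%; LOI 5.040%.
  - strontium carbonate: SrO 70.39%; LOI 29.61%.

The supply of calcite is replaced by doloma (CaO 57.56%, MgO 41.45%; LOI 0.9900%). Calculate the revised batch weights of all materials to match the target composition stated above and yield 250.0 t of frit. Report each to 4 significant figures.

Revised batch per 250.0 t frit:
  doloma: 19.63 t
  wollastonite: 110.9 t
  Mg3Si4O10(OH)2: 117.8 t
  strontium carbonate: 11.47 t
Total batch = 259.8 t; LOI loss = 9.860 t

The working math keeps full precision in all steps — in-progress results are printed (rounded to four significant digits) across the worked steps; a single rounding finalizes each reported figure; the derived quantities are computed starting from the weights for 250.0 t of glass at full precision (totals, yield, LOI, glass mass, the four compositions), exactly as printed in the problem or answer text.
The oxide mass targets at 250.0 t frit:
  CaO: 25.91% × 250.0 = 64.78 t
  MgO: 18.31% × 250.0 = 45.78 t
  SiO2: 52.56% × 250.0 = 131.4 t
  SrO: 3.229% × 250.0 = 8.072 t
Oxide-by-oxide audit per the reported batch figures, under the basis named above (target by target, the sums agree within answer rounding):
  CaO: 19.63·0.5756 + 110.9·0.4820 = 64.75 t (target 64.78 t)
  MgO: 19.63·0.4145 + 117.8·0.3194 = 45.76 t (target 45.78 t)
  SiO2: 110.9·0.5150 + 117.8·0.6302 = 131.4 t (target 131.4 t)
  SrO: 11.47·0.7039 = 8.074 t (target 8.072 t)
Consistency of the glass mass: batch Σ − ignition loss = 249.9 t (oxide target masses add up to 250.0 t; with the basis standing at 250.0 t — any gap is answer rounding).
Batch total: Σ batch = 259.8 t; the LOI term Σ batch·LOI equals 9.860 t; yield: glass divided by total = 96.20%.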